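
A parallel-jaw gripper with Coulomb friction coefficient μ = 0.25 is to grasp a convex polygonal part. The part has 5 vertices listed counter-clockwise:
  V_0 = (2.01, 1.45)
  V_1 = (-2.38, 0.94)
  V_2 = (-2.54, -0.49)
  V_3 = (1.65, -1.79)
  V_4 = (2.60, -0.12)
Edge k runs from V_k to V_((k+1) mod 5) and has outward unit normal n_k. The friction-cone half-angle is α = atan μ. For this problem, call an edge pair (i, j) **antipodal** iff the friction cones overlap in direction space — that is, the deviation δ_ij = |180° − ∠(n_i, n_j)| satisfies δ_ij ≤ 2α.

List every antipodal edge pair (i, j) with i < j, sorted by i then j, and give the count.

α = atan 0.25 = 14.04°;  2α = 28.07°
n_0 = (-0.1154, +0.9933)
n_1 = (-0.9938, +0.1112)
n_2 = (-0.2963, -0.9551)
n_3 = (+0.8692, -0.4945)
n_4 = (+0.9361, +0.3518)
  (0,1): δ = 103.01°  ·
  (0,2): δ = 23.86°  ✓
  (0,3): δ = 53.74°  ·
  (0,4): δ = 103.97°  ·
  (1,2): δ = 100.85°  ·
  (1,3): δ = 23.25°  ✓
  (1,4): δ = 26.98°  ✓
  (2,3): δ = 102.40°  ·
  (2,4): δ = 52.17°  ·
  (3,4): δ = 129.77°  ·
antipodal pairs: 3

count = 3; pairs: (0,2), (1,3), (1,4)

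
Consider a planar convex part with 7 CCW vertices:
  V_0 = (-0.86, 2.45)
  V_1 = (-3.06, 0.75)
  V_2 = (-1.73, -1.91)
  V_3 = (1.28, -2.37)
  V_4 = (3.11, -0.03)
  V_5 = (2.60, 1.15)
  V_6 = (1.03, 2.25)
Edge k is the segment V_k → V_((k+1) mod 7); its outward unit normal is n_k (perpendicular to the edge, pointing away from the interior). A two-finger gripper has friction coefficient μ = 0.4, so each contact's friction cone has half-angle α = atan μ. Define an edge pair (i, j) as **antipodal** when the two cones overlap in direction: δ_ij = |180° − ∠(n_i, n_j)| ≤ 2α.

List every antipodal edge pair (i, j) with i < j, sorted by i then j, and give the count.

α = atan 0.4 = 21.80°;  2α = 43.60°
n_0 = (-0.6114, +0.7913)
n_1 = (-0.8944, -0.4472)
n_2 = (-0.1511, -0.9885)
n_3 = (+0.7877, -0.6160)
n_4 = (+0.9179, +0.3967)
n_5 = (+0.5738, +0.8190)
n_6 = (+0.1052, +0.9944)
  (0,1): δ = 101.13°  ·
  (0,2): δ = 46.38°  ·
  (0,3): δ = 14.28°  ✓
  (0,4): δ = 75.68°  ·
  (0,5): δ = 107.29°  ·
  (0,6): δ = 136.27°  ·
  (1,2): δ = 125.25°  ·
  (1,3): δ = 64.59°  ·
  (1,4): δ = 3.19°  ✓
  (1,5): δ = 28.42°  ✓
  (1,6): δ = 57.39°  ·
  (2,3): δ = 119.34°  ·
  (2,4): δ = 57.94°  ·
  (2,5): δ = 26.33°  ✓
  (2,6): δ = 2.65°  ✓
  (3,4): δ = 118.60°  ·
  (3,5): δ = 86.99°  ·
  (3,6): δ = 58.01°  ·
  (4,5): δ = 148.39°  ·
  (4,6): δ = 119.41°  ·
  (5,6): δ = 151.02°  ·
antipodal pairs: 5

count = 5; pairs: (0,3), (1,4), (1,5), (2,5), (2,6)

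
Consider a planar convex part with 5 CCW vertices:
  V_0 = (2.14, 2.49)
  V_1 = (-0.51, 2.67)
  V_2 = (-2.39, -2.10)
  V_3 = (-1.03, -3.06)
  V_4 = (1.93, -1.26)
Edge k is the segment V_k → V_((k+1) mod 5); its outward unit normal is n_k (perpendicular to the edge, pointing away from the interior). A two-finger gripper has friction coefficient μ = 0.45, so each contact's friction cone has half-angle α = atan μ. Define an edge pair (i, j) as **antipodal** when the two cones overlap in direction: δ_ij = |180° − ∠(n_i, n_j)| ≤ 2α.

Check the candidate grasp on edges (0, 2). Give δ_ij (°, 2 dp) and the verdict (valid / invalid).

δ = 31.33°, valid

α = atan 0.45 = 24.23°;  2α = 48.46°
edge 0: e_0 = (-2.65, +0.18);  n_0 = (+0.0678, +0.9977)
edge 2: e_2 = (+1.36, -0.96);  n_2 = (-0.5767, -0.8170)
∠(n_0, n_2) = 148.67°
δ = |180° − 148.67°| = 31.33°
31.33° ≤ 2α = 48.46°  →  valid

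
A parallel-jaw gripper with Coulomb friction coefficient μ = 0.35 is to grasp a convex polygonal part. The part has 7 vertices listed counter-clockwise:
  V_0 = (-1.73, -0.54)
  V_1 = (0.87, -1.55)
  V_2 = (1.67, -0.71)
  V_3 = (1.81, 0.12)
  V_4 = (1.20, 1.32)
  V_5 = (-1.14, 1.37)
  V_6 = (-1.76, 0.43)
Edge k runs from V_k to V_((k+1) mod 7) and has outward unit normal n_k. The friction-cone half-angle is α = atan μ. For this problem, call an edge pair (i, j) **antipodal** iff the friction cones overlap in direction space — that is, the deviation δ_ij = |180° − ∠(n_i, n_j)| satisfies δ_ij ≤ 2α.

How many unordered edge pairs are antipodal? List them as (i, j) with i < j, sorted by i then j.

α = atan 0.35 = 19.29°;  2α = 38.58°
n_0 = (-0.3621, -0.9321)
n_1 = (+0.7241, -0.6897)
n_2 = (+0.9861, -0.1663)
n_3 = (+0.8914, +0.4531)
n_4 = (+0.0214, +0.9998)
n_5 = (-0.8348, +0.5506)
n_6 = (-0.9995, -0.0309)
  (0,1): δ = 112.37°  ·
  (0,2): δ = 78.34°  ·
  (0,3): δ = 41.83°  ·
  (0,4): δ = 20.01°  ✓
  (0,5): δ = 77.82°  ·
  (0,6): δ = 113.00°  ·
  (1,2): δ = 145.97°  ·
  (1,3): δ = 109.45°  ·
  (1,4): δ = 47.62°  ·
  (1,5): δ = 10.19°  ✓
  (1,6): δ = 45.37°  ·
  (2,3): δ = 143.48°  ·
  (2,4): δ = 81.65°  ·
  (2,5): δ = 23.83°  ✓
  (2,6): δ = 11.35°  ✓
  (3,4): δ = 118.17°  ·
  (3,5): δ = 60.35°  ·
  (3,6): δ = 25.17°  ✓
  (4,5): δ = 122.18°  ·
  (4,6): δ = 87.00°  ·
  (5,6): δ = 144.82°  ·
antipodal pairs: 5

count = 5; pairs: (0,4), (1,5), (2,5), (2,6), (3,6)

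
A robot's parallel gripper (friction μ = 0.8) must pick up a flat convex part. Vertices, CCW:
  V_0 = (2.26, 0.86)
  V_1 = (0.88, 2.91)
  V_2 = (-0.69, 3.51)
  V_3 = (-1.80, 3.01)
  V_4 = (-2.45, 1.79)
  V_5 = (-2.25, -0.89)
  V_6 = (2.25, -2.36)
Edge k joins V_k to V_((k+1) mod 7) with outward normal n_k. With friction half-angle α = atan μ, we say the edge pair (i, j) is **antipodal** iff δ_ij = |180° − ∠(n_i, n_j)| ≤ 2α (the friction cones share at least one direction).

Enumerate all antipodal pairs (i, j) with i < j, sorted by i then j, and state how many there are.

α = atan 0.8 = 38.66°;  2α = 77.32°
n_0 = (+0.8296, +0.5584)
n_1 = (+0.3570, +0.9341)
n_2 = (-0.4107, +0.9118)
n_3 = (-0.8826, +0.4702)
n_4 = (-0.9972, -0.0744)
n_5 = (-0.3105, -0.9506)
n_6 = (+1.0000, -0.0031)
  (0,1): δ = 144.86°  ·
  (0,2): δ = 99.70°  ·
  (0,3): δ = 62.00°  ✓
  (0,4): δ = 29.68°  ✓
  (0,5): δ = 37.96°  ✓
  (0,6): δ = 145.87°  ·
  (1,2): δ = 134.84°  ·
  (1,3): δ = 97.13°  ·
  (1,4): δ = 64.82°  ✓
  (1,5): δ = 2.82°  ✓
  (1,6): δ = 110.74°  ·
  (2,3): δ = 142.30°  ·
  (2,4): δ = 109.98°  ·
  (2,5): δ = 42.34°  ✓
  (2,6): δ = 65.57°  ✓
  (3,4): δ = 147.68°  ·
  (3,5): δ = 80.04°  ·
  (3,6): δ = 27.87°  ✓
  (4,5): δ = 112.36°  ·
  (4,6): δ = 4.45°  ✓
  (5,6): δ = 72.09°  ✓
antipodal pairs: 10

count = 10; pairs: (0,3), (0,4), (0,5), (1,4), (1,5), (2,5), (2,6), (3,6), (4,6), (5,6)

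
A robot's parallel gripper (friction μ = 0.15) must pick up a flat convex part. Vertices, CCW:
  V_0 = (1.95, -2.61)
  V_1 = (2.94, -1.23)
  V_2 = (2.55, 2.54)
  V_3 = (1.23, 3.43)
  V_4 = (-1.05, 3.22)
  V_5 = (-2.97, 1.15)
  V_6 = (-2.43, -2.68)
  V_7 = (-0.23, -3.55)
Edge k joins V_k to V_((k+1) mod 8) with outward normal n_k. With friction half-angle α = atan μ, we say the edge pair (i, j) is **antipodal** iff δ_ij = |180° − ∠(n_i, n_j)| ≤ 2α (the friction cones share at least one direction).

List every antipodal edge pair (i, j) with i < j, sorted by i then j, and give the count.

α = atan 0.15 = 8.53°;  2α = 17.06°
n_0 = (+0.8125, -0.5829)
n_1 = (+0.9947, +0.1029)
n_2 = (+0.5590, +0.8291)
n_3 = (-0.0917, +0.9958)
n_4 = (-0.7332, +0.6800)
n_5 = (-0.9902, -0.1396)
n_6 = (-0.3677, -0.9299)
n_7 = (+0.3960, -0.9183)
  (0,1): δ = 138.44°  ·
  (0,2): δ = 88.33°  ·
  (0,3): δ = 49.08°  ·
  (0,4): δ = 7.19°  ✓
  (0,5): δ = 43.68°  ·
  (0,6): δ = 104.08°  ·
  (0,7): δ = 148.98°  ·
  (1,2): δ = 129.90°  ·
  (1,3): δ = 90.64°  ·
  (1,4): δ = 48.75°  ·
  (1,5): δ = 2.12°  ✓
  (1,6): δ = 62.52°  ·
  (1,7): δ = 107.42°  ·
  (2,3): δ = 140.75°  ·
  (2,4): δ = 98.86°  ·
  (2,5): δ = 47.99°  ·
  (2,6): δ = 12.41°  ✓
  (2,7): δ = 57.31°  ·
  (3,4): δ = 138.11°  ·
  (3,5): δ = 87.24°  ·
  (3,6): δ = 26.84°  ·
  (3,7): δ = 18.06°  ·
  (4,5): δ = 129.13°  ·
  (4,6): δ = 68.73°  ·
  (4,7): δ = 23.83°  ·
  (5,6): δ = 119.60°  ·
  (5,7): δ = 74.70°  ·
  (6,7): δ = 135.10°  ·
antipodal pairs: 3

count = 3; pairs: (0,4), (1,5), (2,6)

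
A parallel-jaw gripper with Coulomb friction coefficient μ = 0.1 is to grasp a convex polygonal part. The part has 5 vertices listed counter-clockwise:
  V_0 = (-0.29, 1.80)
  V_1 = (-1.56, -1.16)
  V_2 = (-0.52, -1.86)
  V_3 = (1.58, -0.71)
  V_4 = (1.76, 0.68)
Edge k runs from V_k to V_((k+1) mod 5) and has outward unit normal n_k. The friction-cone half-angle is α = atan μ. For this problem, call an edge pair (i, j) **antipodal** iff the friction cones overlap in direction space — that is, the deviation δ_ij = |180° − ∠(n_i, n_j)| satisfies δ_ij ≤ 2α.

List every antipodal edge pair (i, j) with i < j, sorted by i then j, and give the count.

count = 1; pairs: (1,4)

α = atan 0.1 = 5.71°;  2α = 11.42°
n_0 = (-0.9190, +0.3943)
n_1 = (-0.5584, -0.8296)
n_2 = (+0.4803, -0.8771)
n_3 = (+0.9917, -0.1284)
n_4 = (+0.4795, +0.8776)
  (0,1): δ = 100.72°  ·
  (0,2): δ = 38.07°  ·
  (0,3): δ = 15.84°  ·
  (0,4): δ = 84.57°  ·
  (1,2): δ = 117.35°  ·
  (1,3): δ = 63.43°  ·
  (1,4): δ = 5.29°  ✓
  (2,3): δ = 126.08°  ·
  (2,4): δ = 57.36°  ·
  (3,4): δ = 111.27°  ·
antipodal pairs: 1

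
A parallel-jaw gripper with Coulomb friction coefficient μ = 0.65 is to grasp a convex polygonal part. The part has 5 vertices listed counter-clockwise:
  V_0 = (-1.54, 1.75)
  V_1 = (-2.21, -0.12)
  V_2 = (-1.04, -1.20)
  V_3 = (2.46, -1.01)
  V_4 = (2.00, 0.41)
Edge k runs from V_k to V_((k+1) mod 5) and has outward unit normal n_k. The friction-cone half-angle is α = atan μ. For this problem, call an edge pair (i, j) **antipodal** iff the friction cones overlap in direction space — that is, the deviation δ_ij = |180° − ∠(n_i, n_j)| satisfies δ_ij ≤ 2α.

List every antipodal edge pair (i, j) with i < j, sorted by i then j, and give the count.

α = atan 0.65 = 33.02°;  2α = 66.05°
n_0 = (-0.9414, +0.3373)
n_1 = (-0.6783, -0.7348)
n_2 = (+0.0542, -0.9985)
n_3 = (+0.9513, +0.3082)
n_4 = (+0.3540, +0.9352)
  (0,1): δ = 113.00°  ·
  (0,2): δ = 67.18°  ·
  (0,3): δ = 37.66°  ✓
  (0,4): δ = 88.98°  ·
  (1,2): δ = 134.18°  ·
  (1,3): δ = 29.34°  ✓
  (1,4): δ = 21.98°  ✓
  (2,3): δ = 75.16°  ·
  (2,4): δ = 23.84°  ✓
  (3,4): δ = 128.68°  ·
antipodal pairs: 4

count = 4; pairs: (0,3), (1,3), (1,4), (2,4)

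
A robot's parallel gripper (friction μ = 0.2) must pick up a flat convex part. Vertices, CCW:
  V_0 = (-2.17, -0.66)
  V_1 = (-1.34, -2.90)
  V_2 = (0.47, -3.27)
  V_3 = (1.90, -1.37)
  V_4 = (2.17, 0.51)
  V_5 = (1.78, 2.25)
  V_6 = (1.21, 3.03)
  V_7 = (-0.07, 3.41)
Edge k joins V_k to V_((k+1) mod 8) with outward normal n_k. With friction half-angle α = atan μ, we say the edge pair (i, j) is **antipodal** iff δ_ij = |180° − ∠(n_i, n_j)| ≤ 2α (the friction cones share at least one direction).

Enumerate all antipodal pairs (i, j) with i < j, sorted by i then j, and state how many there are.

count = 5; pairs: (0,4), (0,5), (1,6), (2,7), (3,7)

α = atan 0.2 = 11.31°;  2α = 22.62°
n_0 = (-0.9377, -0.3475)
n_1 = (-0.2003, -0.9797)
n_2 = (+0.7990, -0.6013)
n_3 = (+0.9898, -0.1422)
n_4 = (+0.9758, +0.2187)
n_5 = (+0.8074, +0.5900)
n_6 = (+0.2846, +0.9586)
n_7 = (-0.8887, +0.4585)
  (0,1): δ = 121.88°  ·
  (0,2): δ = 57.30°  ·
  (0,3): δ = 28.50°  ·
  (0,4): δ = 7.70°  ✓
  (0,5): δ = 15.83°  ✓
  (0,6): δ = 53.13°  ·
  (0,7): δ = 132.38°  ·
  (1,2): δ = 115.41°  ·
  (1,3): δ = 86.62°  ·
  (1,4): δ = 65.81°  ·
  (1,5): δ = 42.29°  ·
  (1,6): δ = 4.98°  ✓
  (1,7): δ = 74.26°  ·
  (2,3): δ = 151.21°  ·
  (2,4): δ = 130.40°  ·
  (2,5): δ = 106.88°  ·
  (2,6): δ = 69.57°  ·
  (2,7): δ = 9.67°  ✓
  (3,4): δ = 159.19°  ·
  (3,5): δ = 135.67°  ·
  (3,6): δ = 98.36°  ·
  (3,7): δ = 19.12°  ✓
  (4,5): δ = 156.48°  ·
  (4,6): δ = 119.17°  ·
  (4,7): δ = 39.93°  ·
  (5,6): δ = 142.69°  ·
  (5,7): δ = 63.45°  ·
  (6,7): δ = 100.76°  ·
antipodal pairs: 5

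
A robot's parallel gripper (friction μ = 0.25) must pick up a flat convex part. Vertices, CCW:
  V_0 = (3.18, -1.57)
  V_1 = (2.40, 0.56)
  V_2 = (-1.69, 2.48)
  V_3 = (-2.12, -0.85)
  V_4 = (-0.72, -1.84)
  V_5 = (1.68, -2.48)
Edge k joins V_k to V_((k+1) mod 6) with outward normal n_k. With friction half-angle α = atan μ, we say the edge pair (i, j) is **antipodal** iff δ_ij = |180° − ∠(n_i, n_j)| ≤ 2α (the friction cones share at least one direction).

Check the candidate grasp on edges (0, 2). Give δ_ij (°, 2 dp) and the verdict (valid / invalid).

δ = 27.47°, valid

α = atan 0.25 = 14.04°;  2α = 28.07°
edge 0: e_0 = (-0.78, +2.13);  n_0 = (+0.9390, +0.3439)
edge 2: e_2 = (-0.43, -3.33);  n_2 = (-0.9918, +0.1281)
∠(n_0, n_2) = 152.53°
δ = |180° − 152.53°| = 27.47°
27.47° ≤ 2α = 28.07°  →  valid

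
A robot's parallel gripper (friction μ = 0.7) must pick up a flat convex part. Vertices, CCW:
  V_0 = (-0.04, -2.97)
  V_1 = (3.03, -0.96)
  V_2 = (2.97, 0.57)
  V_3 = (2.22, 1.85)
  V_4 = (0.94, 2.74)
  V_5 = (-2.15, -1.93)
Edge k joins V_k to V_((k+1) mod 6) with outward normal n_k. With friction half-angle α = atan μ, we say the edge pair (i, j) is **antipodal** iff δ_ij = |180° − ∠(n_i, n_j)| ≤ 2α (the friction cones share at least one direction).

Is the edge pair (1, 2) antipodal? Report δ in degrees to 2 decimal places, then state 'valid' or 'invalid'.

α = atan 0.7 = 34.99°;  2α = 69.98°
edge 1: e_1 = (-0.06, +1.53);  n_1 = (+0.9992, +0.0392)
edge 2: e_2 = (-0.75, +1.28);  n_2 = (+0.8628, +0.5055)
∠(n_1, n_2) = 28.12°
δ = |180° − 28.12°| = 151.88°
151.88° > 2α = 69.98°  →  invalid

δ = 151.88°, invalid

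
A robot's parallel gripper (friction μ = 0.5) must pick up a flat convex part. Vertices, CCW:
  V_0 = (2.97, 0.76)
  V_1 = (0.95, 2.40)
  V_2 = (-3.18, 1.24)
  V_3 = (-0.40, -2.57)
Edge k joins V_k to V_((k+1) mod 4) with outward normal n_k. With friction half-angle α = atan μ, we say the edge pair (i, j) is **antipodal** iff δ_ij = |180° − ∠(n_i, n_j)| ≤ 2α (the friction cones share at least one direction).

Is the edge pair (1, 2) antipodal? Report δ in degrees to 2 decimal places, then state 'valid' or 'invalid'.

δ = 69.57°, invalid

α = atan 0.5 = 26.57°;  2α = 53.13°
edge 1: e_1 = (-4.13, -1.16);  n_1 = (-0.2704, +0.9627)
edge 2: e_2 = (+2.78, -3.81);  n_2 = (-0.8078, -0.5894)
∠(n_1, n_2) = 110.43°
δ = |180° − 110.43°| = 69.57°
69.57° > 2α = 53.13°  →  invalid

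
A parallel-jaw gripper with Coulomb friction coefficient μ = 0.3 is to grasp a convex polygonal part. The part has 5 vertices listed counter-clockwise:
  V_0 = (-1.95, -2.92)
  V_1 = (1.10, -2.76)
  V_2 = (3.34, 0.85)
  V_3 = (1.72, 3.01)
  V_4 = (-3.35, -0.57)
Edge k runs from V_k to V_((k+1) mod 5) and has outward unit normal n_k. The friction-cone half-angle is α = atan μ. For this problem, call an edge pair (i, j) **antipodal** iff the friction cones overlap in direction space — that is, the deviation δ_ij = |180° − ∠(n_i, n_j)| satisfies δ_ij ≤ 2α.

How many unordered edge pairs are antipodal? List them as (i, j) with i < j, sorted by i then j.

α = atan 0.3 = 16.70°;  2α = 33.40°
n_0 = (+0.0524, -0.9986)
n_1 = (+0.8497, -0.5272)
n_2 = (+0.8000, +0.6000)
n_3 = (-0.5768, +0.8169)
n_4 = (-0.8591, -0.5118)
  (0,1): δ = 124.82°  ·
  (0,2): δ = 56.13°  ·
  (0,3): δ = 32.22°  ✓
  (0,4): δ = 117.78°  ·
  (1,2): δ = 111.31°  ·
  (1,3): δ = 22.95°  ✓
  (1,4): δ = 62.60°  ·
  (2,3): δ = 91.64°  ·
  (2,4): δ = 6.09°  ✓
  (3,4): δ = 94.44°  ·
antipodal pairs: 3

count = 3; pairs: (0,3), (1,3), (2,4)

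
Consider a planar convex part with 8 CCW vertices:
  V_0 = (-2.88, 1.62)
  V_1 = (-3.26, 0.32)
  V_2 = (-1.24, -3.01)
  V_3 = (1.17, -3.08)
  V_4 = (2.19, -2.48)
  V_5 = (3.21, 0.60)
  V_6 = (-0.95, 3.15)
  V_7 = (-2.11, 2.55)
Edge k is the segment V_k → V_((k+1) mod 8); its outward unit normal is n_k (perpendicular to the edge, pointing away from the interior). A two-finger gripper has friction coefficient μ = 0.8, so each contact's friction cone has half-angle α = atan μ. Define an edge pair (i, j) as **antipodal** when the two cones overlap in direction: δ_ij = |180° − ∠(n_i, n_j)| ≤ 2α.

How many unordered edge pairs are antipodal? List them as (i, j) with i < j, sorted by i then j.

α = atan 0.8 = 38.66°;  2α = 77.32°
n_0 = (-0.9598, +0.2806)
n_1 = (-0.8550, -0.5186)
n_2 = (-0.0290, -0.9996)
n_3 = (+0.5070, -0.8619)
n_4 = (+0.9493, -0.3144)
n_5 = (+0.5226, +0.8526)
n_6 = (-0.4594, +0.8882)
n_7 = (-0.7703, +0.6377)
  (0,1): δ = 132.46°  ·
  (0,2): δ = 75.37°  ✓
  (0,3): δ = 43.24°  ✓
  (0,4): δ = 2.03°  ✓
  (0,5): δ = 74.79°  ✓
  (0,6): δ = 133.64°  ·
  (0,7): δ = 156.67°  ·
  (1,2): δ = 122.91°  ·
  (1,3): δ = 90.78°  ·
  (1,4): δ = 49.56°  ✓
  (1,5): δ = 27.25°  ✓
  (1,6): δ = 86.11°  ·
  (1,7): δ = 109.14°  ·
  (2,3): δ = 147.87°  ·
  (2,4): δ = 106.66°  ·
  (2,5): δ = 29.84°  ✓
  (2,6): δ = 29.01°  ✓
  (2,7): δ = 52.04°  ✓
  (3,4): δ = 138.79°  ·
  (3,5): δ = 61.97°  ✓
  (3,6): δ = 3.12°  ✓
  (3,7): δ = 19.91°  ✓
  (4,5): δ = 103.18°  ·
  (4,6): δ = 44.33°  ✓
  (4,7): δ = 21.30°  ✓
  (5,6): δ = 121.14°  ·
  (5,7): δ = 98.12°  ·
  (6,7): δ = 156.97°  ·
antipodal pairs: 14

count = 14; pairs: (0,2), (0,3), (0,4), (0,5), (1,4), (1,5), (2,5), (2,6), (2,7), (3,5), (3,6), (3,7), (4,6), (4,7)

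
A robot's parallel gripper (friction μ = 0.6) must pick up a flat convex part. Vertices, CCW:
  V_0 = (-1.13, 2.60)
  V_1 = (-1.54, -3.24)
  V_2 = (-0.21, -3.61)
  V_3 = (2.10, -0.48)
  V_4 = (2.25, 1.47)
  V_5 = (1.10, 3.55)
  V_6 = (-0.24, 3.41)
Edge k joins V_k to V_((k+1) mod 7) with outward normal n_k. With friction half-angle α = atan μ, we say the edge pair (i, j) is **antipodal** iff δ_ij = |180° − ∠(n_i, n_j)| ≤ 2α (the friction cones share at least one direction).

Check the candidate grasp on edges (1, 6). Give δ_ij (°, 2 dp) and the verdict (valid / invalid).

δ = 57.85°, valid

α = atan 0.6 = 30.96°;  2α = 61.93°
edge 1: e_1 = (+1.33, -0.37);  n_1 = (-0.2680, -0.9634)
edge 6: e_6 = (-0.89, -0.81);  n_6 = (-0.6731, +0.7396)
∠(n_1, n_6) = 122.15°
δ = |180° − 122.15°| = 57.85°
57.85° ≤ 2α = 61.93°  →  valid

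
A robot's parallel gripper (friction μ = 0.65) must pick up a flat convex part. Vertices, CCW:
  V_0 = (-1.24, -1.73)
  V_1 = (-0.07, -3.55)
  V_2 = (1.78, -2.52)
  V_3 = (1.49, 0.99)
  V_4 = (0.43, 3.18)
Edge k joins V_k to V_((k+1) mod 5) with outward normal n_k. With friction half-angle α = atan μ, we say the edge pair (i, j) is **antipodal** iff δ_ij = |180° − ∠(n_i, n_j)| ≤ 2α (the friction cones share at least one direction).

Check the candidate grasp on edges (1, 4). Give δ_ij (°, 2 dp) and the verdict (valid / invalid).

δ = 42.11°, valid

α = atan 0.65 = 33.02°;  2α = 66.05°
edge 1: e_1 = (+1.85, +1.03);  n_1 = (+0.4864, -0.8737)
edge 4: e_4 = (-1.67, -4.91);  n_4 = (-0.9467, +0.3220)
∠(n_1, n_4) = 137.89°
δ = |180° − 137.89°| = 42.11°
42.11° ≤ 2α = 66.05°  →  valid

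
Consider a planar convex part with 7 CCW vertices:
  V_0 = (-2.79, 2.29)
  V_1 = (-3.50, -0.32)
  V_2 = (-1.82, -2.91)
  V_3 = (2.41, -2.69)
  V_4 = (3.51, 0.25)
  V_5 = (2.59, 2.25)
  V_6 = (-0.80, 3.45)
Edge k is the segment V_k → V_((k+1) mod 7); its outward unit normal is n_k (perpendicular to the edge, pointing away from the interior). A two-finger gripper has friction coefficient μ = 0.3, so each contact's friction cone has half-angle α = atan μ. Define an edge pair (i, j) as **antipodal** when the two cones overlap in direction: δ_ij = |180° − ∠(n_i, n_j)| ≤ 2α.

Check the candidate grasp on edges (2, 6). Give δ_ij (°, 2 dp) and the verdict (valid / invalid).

δ = 27.26°, valid

α = atan 0.3 = 16.70°;  2α = 33.40°
edge 2: e_2 = (+4.23, +0.22);  n_2 = (+0.0519, -0.9987)
edge 6: e_6 = (-1.99, -1.16);  n_6 = (-0.5036, +0.8639)
∠(n_2, n_6) = 152.74°
δ = |180° − 152.74°| = 27.26°
27.26° ≤ 2α = 33.40°  →  valid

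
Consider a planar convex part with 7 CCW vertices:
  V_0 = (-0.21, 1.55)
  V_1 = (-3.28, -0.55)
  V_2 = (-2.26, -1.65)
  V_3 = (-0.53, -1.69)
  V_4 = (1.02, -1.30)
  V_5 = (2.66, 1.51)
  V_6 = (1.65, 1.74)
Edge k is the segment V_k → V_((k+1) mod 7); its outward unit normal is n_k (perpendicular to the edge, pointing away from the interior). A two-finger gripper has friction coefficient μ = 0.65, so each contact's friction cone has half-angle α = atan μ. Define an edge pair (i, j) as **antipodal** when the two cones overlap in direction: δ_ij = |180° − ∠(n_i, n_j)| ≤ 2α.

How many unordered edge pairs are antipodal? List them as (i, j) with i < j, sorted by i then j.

α = atan 0.65 = 33.02°;  2α = 66.05°
n_0 = (-0.5646, +0.8254)
n_1 = (-0.7333, -0.6799)
n_2 = (-0.0231, -0.9997)
n_3 = (+0.2440, -0.9698)
n_4 = (+0.8637, -0.5041)
n_5 = (+0.2220, +0.9750)
n_6 = (-0.1016, +0.9948)
  (0,1): δ = 81.53°  ·
  (0,2): δ = 35.70°  ✓
  (0,3): δ = 20.25°  ✓
  (0,4): δ = 25.36°  ✓
  (0,5): δ = 132.80°  ·
  (0,6): δ = 151.46°  ·
  (1,2): δ = 134.16°  ·
  (1,3): δ = 118.72°  ·
  (1,4): δ = 73.11°  ·
  (1,5): δ = 34.33°  ✓
  (1,6): δ = 52.99°  ✓
  (2,3): δ = 164.55°  ·
  (2,4): δ = 118.94°  ·
  (2,5): δ = 11.50°  ✓
  (2,6): δ = 7.16°  ✓
  (3,4): δ = 134.39°  ·
  (3,5): δ = 26.95°  ✓
  (3,6): δ = 8.29°  ✓
  (4,5): δ = 72.56°  ·
  (4,6): δ = 53.90°  ✓
  (5,6): δ = 161.34°  ·
antipodal pairs: 10

count = 10; pairs: (0,2), (0,3), (0,4), (1,5), (1,6), (2,5), (2,6), (3,5), (3,6), (4,6)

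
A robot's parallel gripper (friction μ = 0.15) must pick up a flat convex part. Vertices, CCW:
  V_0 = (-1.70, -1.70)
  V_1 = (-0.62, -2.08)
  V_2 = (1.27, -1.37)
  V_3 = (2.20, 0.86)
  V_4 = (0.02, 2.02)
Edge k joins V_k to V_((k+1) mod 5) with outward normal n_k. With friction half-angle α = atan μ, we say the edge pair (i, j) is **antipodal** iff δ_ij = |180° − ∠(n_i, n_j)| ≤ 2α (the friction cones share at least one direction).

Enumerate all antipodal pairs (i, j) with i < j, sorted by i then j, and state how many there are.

count = 2; pairs: (0,3), (2,4)

α = atan 0.15 = 8.53°;  2α = 17.06°
n_0 = (-0.3319, -0.9433)
n_1 = (+0.3517, -0.9361)
n_2 = (+0.9230, -0.3849)
n_3 = (+0.4697, +0.8828)
n_4 = (-0.9077, +0.4197)
  (0,1): δ = 140.03°  ·
  (0,2): δ = 93.25°  ·
  (0,3): δ = 8.63°  ✓
  (0,4): δ = 84.57°  ·
  (1,2): δ = 133.23°  ·
  (1,3): δ = 48.61°  ·
  (1,4): δ = 44.60°  ·
  (2,3): δ = 95.38°  ·
  (2,4): δ = 2.18°  ✓
  (3,4): δ = 86.80°  ·
antipodal pairs: 2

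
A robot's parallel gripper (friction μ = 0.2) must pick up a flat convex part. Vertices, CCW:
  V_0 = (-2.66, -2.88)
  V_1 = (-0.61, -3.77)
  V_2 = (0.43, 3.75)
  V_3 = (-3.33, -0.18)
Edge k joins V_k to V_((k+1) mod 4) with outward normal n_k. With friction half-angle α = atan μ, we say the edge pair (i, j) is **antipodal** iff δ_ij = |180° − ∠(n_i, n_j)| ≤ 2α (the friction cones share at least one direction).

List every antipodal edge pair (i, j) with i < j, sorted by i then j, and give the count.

count = 1; pairs: (1,3)

α = atan 0.2 = 11.31°;  2α = 22.62°
n_0 = (-0.3982, -0.9173)
n_1 = (+0.9906, -0.1370)
n_2 = (-0.7226, +0.6913)
n_3 = (-0.9706, -0.2408)
  (0,1): δ = 74.41°  ·
  (0,2): δ = 69.73°  ·
  (0,3): δ = 127.40°  ·
  (1,2): δ = 35.86°  ·
  (1,3): δ = 21.81°  ✓
  (2,3): δ = 122.33°  ·
antipodal pairs: 1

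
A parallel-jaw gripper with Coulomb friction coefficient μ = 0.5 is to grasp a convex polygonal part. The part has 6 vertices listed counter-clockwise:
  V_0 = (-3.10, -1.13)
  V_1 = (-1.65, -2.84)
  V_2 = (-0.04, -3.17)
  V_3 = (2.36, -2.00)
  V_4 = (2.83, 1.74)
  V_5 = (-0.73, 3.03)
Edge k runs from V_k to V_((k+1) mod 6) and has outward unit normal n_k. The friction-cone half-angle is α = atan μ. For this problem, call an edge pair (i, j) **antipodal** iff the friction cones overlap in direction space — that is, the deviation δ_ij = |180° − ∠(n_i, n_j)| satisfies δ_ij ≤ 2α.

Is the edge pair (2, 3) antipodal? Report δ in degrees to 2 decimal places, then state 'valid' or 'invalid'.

δ = 123.15°, invalid

α = atan 0.5 = 26.57°;  2α = 53.13°
edge 2: e_2 = (+2.40, +1.17);  n_2 = (+0.4382, -0.8989)
edge 3: e_3 = (+0.47, +3.74);  n_3 = (+0.9922, -0.1247)
∠(n_2, n_3) = 56.85°
δ = |180° − 56.85°| = 123.15°
123.15° > 2α = 53.13°  →  invalid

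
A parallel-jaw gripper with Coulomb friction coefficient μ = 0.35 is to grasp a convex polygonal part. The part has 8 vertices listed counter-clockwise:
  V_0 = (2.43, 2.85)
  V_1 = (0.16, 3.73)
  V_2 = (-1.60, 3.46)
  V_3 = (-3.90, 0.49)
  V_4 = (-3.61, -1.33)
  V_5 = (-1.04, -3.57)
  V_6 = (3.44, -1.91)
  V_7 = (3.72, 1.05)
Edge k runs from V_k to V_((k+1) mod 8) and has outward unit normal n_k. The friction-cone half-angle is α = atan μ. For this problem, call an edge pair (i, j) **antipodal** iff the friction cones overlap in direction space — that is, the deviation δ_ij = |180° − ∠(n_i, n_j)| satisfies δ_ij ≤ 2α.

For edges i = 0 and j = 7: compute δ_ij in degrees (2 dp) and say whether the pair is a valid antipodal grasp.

δ = 146.82°, invalid

α = atan 0.35 = 19.29°;  2α = 38.58°
edge 0: e_0 = (-2.27, +0.88);  n_0 = (+0.3615, +0.9324)
edge 7: e_7 = (-1.29, +1.80);  n_7 = (+0.8128, +0.5825)
∠(n_0, n_7) = 33.18°
δ = |180° − 33.18°| = 146.82°
146.82° > 2α = 38.58°  →  invalid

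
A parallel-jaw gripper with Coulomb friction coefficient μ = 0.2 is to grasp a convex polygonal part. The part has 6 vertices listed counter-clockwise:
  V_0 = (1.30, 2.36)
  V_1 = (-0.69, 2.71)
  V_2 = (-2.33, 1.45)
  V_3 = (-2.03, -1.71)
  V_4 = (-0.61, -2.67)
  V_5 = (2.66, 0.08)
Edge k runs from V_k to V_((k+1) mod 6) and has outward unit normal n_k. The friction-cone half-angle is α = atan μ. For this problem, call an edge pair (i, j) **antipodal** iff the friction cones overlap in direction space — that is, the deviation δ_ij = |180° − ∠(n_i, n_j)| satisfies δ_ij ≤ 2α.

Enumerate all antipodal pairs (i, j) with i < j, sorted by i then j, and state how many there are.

α = atan 0.2 = 11.31°;  2α = 22.62°
n_0 = (+0.1732, +0.9849)
n_1 = (-0.6092, +0.7930)
n_2 = (-0.9955, -0.0945)
n_3 = (-0.5601, -0.8284)
n_4 = (+0.6436, -0.7653)
n_5 = (+0.8588, +0.5123)
  (0,1): δ = 132.49°  ·
  (0,2): δ = 74.60°  ·
  (0,3): δ = 24.09°  ·
  (0,4): δ = 50.04°  ·
  (0,5): δ = 130.79°  ·
  (1,2): δ = 122.11°  ·
  (1,3): δ = 71.60°  ·
  (1,4): δ = 2.53°  ✓
  (1,5): δ = 83.28°  ·
  (2,3): δ = 129.48°  ·
  (2,4): δ = 55.36°  ·
  (2,5): δ = 25.39°  ·
  (3,4): δ = 105.88°  ·
  (3,5): δ = 25.12°  ·
  (4,5): δ = 99.25°  ·
antipodal pairs: 1

count = 1; pairs: (1,4)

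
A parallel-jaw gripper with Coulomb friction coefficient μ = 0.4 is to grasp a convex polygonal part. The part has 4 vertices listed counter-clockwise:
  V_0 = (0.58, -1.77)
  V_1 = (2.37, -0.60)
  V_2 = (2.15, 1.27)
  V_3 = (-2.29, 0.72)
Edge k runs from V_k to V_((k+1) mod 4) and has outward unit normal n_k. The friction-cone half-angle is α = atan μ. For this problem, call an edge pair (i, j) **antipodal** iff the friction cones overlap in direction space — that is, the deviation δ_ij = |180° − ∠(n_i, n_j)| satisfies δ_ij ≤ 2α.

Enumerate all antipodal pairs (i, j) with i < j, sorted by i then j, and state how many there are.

α = atan 0.4 = 21.80°;  2α = 43.60°
n_0 = (+0.5471, -0.8371)
n_1 = (+0.9932, +0.1168)
n_2 = (-0.1229, +0.9924)
n_3 = (-0.6553, -0.7553)
  (0,1): δ = 116.46°  ·
  (0,2): δ = 26.11°  ✓
  (0,3): δ = 105.89°  ·
  (1,2): δ = 89.65°  ·
  (1,3): δ = 42.35°  ✓
  (2,3): δ = 48.01°  ·
antipodal pairs: 2

count = 2; pairs: (0,2), (1,3)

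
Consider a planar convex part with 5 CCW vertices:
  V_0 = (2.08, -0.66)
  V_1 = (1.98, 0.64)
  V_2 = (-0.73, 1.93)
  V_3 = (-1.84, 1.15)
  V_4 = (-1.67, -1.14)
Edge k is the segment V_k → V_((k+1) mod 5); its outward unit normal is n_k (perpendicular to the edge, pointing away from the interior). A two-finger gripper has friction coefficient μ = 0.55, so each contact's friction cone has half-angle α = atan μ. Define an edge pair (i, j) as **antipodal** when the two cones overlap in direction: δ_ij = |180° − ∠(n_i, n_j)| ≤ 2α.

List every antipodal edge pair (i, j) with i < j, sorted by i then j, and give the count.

α = atan 0.55 = 28.81°;  2α = 57.62°
n_0 = (+0.9971, +0.0767)
n_1 = (+0.4298, +0.9029)
n_2 = (-0.5749, +0.8182)
n_3 = (-0.9973, -0.0740)
n_4 = (+0.1270, -0.9919)
  (0,1): δ = 119.85°  ·
  (0,2): δ = 59.30°  ·
  (0,3): δ = 0.15°  ✓
  (0,4): δ = 92.90°  ·
  (1,2): δ = 119.45°  ·
  (1,3): δ = 60.30°  ·
  (1,4): δ = 32.75°  ✓
  (2,3): δ = 120.85°  ·
  (2,4): δ = 27.80°  ✓
  (3,4): δ = 86.95°  ·
antipodal pairs: 3

count = 3; pairs: (0,3), (1,4), (2,4)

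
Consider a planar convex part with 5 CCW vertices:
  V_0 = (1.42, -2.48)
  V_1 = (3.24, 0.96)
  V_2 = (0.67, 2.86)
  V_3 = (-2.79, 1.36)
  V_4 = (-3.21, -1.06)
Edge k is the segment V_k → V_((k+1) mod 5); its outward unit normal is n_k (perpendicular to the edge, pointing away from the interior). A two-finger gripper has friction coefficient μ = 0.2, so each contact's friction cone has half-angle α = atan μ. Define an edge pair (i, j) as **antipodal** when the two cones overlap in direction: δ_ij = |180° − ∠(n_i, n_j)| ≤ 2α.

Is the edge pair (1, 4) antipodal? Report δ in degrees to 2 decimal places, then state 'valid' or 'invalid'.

δ = 19.42°, valid

α = atan 0.2 = 11.31°;  2α = 22.62°
edge 1: e_1 = (-2.57, +1.90);  n_1 = (+0.5945, +0.8041)
edge 4: e_4 = (+4.63, -1.42);  n_4 = (-0.2932, -0.9560)
∠(n_1, n_4) = 160.58°
δ = |180° − 160.58°| = 19.42°
19.42° ≤ 2α = 22.62°  →  valid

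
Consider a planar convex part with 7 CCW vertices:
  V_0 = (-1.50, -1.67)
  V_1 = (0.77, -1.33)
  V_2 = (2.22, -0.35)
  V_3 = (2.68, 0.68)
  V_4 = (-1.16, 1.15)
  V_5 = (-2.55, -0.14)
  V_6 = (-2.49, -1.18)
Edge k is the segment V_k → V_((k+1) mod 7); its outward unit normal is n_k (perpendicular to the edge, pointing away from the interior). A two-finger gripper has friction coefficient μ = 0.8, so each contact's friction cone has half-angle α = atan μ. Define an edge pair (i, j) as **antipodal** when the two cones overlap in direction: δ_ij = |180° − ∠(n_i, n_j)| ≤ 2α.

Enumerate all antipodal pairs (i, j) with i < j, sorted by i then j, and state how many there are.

count = 10; pairs: (0,3), (0,4), (1,3), (1,4), (1,5), (2,3), (2,4), (2,5), (3,6), (4,6)

α = atan 0.8 = 38.66°;  2α = 77.32°
n_0 = (+0.1481, -0.9890)
n_1 = (+0.5600, -0.8285)
n_2 = (+0.9131, -0.4078)
n_3 = (+0.1215, +0.9926)
n_4 = (-0.6802, +0.7330)
n_5 = (-0.9983, -0.0576)
n_6 = (-0.4436, -0.8962)
  (0,1): δ = 154.47°  ·
  (0,2): δ = 122.58°  ·
  (0,3): δ = 15.50°  ✓
  (0,4): δ = 34.34°  ✓
  (0,5): δ = 84.78°  ·
  (0,6): δ = 145.15°  ·
  (1,2): δ = 148.12°  ·
  (1,3): δ = 41.03°  ✓
  (1,4): δ = 8.81°  ✓
  (1,5): δ = 59.25°  ✓
  (1,6): δ = 119.61°  ·
  (2,3): δ = 72.91°  ✓
  (2,4): δ = 23.07°  ✓
  (2,5): δ = 27.37°  ✓
  (2,6): δ = 87.73°  ·
  (3,4): δ = 130.16°  ·
  (3,5): δ = 79.72°  ·
  (3,6): δ = 19.36°  ✓
  (4,5): δ = 129.56°  ·
  (4,6): δ = 69.20°  ✓
  (5,6): δ = 119.63°  ·
antipodal pairs: 10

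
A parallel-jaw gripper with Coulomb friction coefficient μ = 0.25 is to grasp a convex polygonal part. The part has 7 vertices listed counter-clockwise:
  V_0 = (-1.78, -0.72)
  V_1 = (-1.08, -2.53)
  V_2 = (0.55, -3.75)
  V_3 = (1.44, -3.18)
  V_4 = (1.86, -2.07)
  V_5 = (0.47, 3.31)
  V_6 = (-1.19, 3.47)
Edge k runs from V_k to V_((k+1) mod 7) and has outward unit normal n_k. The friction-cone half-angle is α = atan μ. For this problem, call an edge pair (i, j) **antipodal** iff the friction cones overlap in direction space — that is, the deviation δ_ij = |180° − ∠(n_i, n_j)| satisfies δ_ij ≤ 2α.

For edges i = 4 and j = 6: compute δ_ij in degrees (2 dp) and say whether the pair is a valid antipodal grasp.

δ = 22.50°, valid

α = atan 0.25 = 14.04°;  2α = 28.07°
edge 4: e_4 = (-1.39, +5.38);  n_4 = (+0.9682, +0.2502)
edge 6: e_6 = (-0.59, -4.19);  n_6 = (-0.9902, +0.1394)
∠(n_4, n_6) = 157.50°
δ = |180° − 157.50°| = 22.50°
22.50° ≤ 2α = 28.07°  →  valid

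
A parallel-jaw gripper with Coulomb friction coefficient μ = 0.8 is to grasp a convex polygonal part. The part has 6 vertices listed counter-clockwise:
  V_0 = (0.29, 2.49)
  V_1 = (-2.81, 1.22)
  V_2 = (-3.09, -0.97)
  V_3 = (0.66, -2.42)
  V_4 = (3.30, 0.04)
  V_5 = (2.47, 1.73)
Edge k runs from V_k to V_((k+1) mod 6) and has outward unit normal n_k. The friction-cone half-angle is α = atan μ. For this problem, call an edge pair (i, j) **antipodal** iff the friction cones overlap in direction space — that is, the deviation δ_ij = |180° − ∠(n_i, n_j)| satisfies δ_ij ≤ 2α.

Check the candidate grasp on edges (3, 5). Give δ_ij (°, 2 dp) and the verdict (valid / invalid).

δ = 62.20°, valid

α = atan 0.8 = 38.66°;  2α = 77.32°
edge 3: e_3 = (+2.64, +2.46);  n_3 = (+0.6817, -0.7316)
edge 5: e_5 = (-2.18, +0.76);  n_5 = (+0.3292, +0.9443)
∠(n_3, n_5) = 117.80°
δ = |180° − 117.80°| = 62.20°
62.20° ≤ 2α = 77.32°  →  valid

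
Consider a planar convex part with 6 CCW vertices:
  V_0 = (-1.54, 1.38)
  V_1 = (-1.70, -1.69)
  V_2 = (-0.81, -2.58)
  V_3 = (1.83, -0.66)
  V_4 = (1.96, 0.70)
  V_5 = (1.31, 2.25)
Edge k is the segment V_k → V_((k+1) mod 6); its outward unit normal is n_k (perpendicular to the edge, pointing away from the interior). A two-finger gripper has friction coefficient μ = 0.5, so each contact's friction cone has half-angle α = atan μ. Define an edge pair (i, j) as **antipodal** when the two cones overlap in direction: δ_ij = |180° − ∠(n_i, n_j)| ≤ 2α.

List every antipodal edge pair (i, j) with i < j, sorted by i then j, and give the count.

count = 6; pairs: (0,2), (0,3), (0,4), (1,3), (1,4), (2,5)

α = atan 0.5 = 26.57°;  2α = 53.13°
n_0 = (-0.9986, +0.0520)
n_1 = (-0.7071, -0.7071)
n_2 = (+0.5882, -0.8087)
n_3 = (+0.9955, -0.0952)
n_4 = (+0.9222, +0.3867)
n_5 = (-0.2920, +0.9564)
  (0,1): δ = 132.02°  ·
  (0,2): δ = 50.99°  ✓
  (0,3): δ = 2.48°  ✓
  (0,4): δ = 25.73°  ✓
  (0,5): δ = 109.96°  ·
  (1,2): δ = 98.97°  ·
  (1,3): δ = 50.46°  ✓
  (1,4): δ = 22.25°  ✓
  (1,5): δ = 61.98°  ·
  (2,3): δ = 131.49°  ·
  (2,4): δ = 103.28°  ·
  (2,5): δ = 19.05°  ✓
  (3,4): δ = 151.79°  ·
  (3,5): δ = 67.56°  ·
  (4,5): δ = 95.78°  ·
antipodal pairs: 6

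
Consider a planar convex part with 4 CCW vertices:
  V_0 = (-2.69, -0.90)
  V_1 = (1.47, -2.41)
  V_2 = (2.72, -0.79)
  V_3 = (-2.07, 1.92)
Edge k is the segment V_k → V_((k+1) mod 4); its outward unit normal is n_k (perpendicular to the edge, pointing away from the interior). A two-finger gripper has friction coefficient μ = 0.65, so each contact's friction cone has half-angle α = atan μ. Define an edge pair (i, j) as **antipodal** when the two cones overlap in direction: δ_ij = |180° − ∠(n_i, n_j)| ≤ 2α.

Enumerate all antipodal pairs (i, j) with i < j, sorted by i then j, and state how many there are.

α = atan 0.65 = 33.02°;  2α = 66.05°
n_0 = (-0.3412, -0.9400)
n_1 = (+0.7917, -0.6109)
n_2 = (+0.4924, +0.8704)
n_3 = (-0.9767, +0.2147)
  (0,1): δ = 107.70°  ·
  (0,2): δ = 9.55°  ✓
  (0,3): δ = 97.55°  ·
  (1,2): δ = 81.85°  ·
  (1,3): δ = 25.25°  ✓
  (2,3): δ = 72.90°  ·
antipodal pairs: 2

count = 2; pairs: (0,2), (1,3)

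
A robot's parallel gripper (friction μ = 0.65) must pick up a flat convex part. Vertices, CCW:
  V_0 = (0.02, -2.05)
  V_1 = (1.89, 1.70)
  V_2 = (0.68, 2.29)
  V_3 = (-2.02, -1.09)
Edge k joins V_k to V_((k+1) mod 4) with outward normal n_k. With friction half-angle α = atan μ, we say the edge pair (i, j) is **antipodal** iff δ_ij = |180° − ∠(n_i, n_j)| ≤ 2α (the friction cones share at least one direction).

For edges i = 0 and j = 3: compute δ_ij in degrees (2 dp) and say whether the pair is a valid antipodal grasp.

α = atan 0.65 = 33.02°;  2α = 66.05°
edge 0: e_0 = (+1.87, +3.75);  n_0 = (+0.8949, -0.4463)
edge 3: e_3 = (+2.04, -0.96);  n_3 = (-0.4258, -0.9048)
∠(n_0, n_3) = 88.70°
δ = |180° − 88.70°| = 91.30°
91.30° > 2α = 66.05°  →  invalid

δ = 91.30°, invalid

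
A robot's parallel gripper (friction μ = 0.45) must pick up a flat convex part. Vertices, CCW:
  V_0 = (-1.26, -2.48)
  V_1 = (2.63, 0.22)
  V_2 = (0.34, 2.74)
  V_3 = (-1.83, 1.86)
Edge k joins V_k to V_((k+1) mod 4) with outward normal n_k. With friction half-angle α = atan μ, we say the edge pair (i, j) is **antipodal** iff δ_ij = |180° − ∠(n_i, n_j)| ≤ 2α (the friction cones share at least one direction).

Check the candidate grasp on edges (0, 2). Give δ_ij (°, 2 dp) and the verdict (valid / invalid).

δ = 12.69°, valid

α = atan 0.45 = 24.23°;  2α = 48.46°
edge 0: e_0 = (+3.89, +2.70);  n_0 = (+0.5702, -0.8215)
edge 2: e_2 = (-2.17, -0.88);  n_2 = (-0.3758, +0.9267)
∠(n_0, n_2) = 167.31°
δ = |180° − 167.31°| = 12.69°
12.69° ≤ 2α = 48.46°  →  valid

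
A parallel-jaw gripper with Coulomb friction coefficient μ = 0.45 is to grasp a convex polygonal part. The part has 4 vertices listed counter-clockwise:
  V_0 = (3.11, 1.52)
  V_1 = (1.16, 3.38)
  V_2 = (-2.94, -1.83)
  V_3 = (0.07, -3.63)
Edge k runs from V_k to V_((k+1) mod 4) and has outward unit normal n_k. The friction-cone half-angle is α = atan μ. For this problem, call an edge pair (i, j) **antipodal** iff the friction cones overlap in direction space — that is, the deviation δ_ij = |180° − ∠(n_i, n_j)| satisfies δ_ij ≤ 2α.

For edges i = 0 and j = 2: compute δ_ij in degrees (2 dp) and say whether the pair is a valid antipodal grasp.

α = atan 0.45 = 24.23°;  2α = 48.46°
edge 0: e_0 = (-1.95, +1.86);  n_0 = (+0.6902, +0.7236)
edge 2: e_2 = (+3.01, -1.80);  n_2 = (-0.5132, -0.8582)
∠(n_0, n_2) = 167.23°
δ = |180° − 167.23°| = 12.77°
12.77° ≤ 2α = 48.46°  →  valid

δ = 12.77°, valid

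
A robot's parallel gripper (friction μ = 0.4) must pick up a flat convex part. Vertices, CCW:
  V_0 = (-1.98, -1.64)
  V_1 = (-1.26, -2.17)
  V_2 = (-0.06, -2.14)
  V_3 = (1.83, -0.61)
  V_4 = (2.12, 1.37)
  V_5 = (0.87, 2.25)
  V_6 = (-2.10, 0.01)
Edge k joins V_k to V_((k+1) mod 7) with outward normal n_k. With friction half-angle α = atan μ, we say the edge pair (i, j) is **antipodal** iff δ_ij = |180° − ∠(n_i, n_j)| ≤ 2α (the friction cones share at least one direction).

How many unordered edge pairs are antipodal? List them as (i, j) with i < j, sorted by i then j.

count = 5; pairs: (0,4), (1,4), (1,5), (2,5), (3,6)

α = atan 0.4 = 21.80°;  2α = 43.60°
n_0 = (-0.5928, -0.8053)
n_1 = (+0.0250, -0.9997)
n_2 = (+0.6292, -0.7772)
n_3 = (+0.9894, -0.1449)
n_4 = (+0.5757, +0.8177)
n_5 = (-0.6021, +0.7984)
n_6 = (-0.9974, -0.0725)
  (0,1): δ = 142.21°  ·
  (0,2): δ = 104.65°  ·
  (0,3): δ = 61.98°  ·
  (0,4): δ = 1.21°  ✓
  (0,5): δ = 73.38°  ·
  (0,6): δ = 130.52°  ·
  (1,2): δ = 142.44°  ·
  (1,3): δ = 99.76°  ·
  (1,4): δ = 36.58°  ✓
  (1,5): δ = 35.59°  ✓
  (1,6): δ = 92.73°  ·
  (2,3): δ = 137.32°  ·
  (2,4): δ = 74.14°  ·
  (2,5): δ = 1.97°  ✓
  (2,6): δ = 55.17°  ·
  (3,4): δ = 116.81°  ·
  (3,5): δ = 44.64°  ·
  (3,6): δ = 12.49°  ✓
  (4,5): δ = 107.83°  ·
  (4,6): δ = 50.69°  ·
  (5,6): δ = 122.86°  ·
antipodal pairs: 5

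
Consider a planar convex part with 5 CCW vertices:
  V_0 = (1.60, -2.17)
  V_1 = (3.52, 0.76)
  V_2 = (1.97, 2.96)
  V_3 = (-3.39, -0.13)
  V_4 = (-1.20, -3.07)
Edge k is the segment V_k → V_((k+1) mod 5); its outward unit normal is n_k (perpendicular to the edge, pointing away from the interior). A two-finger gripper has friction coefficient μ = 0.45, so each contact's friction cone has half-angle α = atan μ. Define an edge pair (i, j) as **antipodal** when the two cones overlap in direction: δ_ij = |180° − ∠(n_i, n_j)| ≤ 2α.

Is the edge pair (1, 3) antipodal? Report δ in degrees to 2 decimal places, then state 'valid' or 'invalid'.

δ = 1.52°, valid

α = atan 0.45 = 24.23°;  2α = 48.46°
edge 1: e_1 = (-1.55, +2.20);  n_1 = (+0.8175, +0.5760)
edge 3: e_3 = (+2.19, -2.94);  n_3 = (-0.8020, -0.5974)
∠(n_1, n_3) = 178.48°
δ = |180° − 178.48°| = 1.52°
1.52° ≤ 2α = 48.46°  →  valid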